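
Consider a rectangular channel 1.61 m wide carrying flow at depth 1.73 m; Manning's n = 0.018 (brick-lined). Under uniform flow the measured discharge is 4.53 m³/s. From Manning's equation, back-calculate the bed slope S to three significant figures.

A = b·y = 1.61 × 1.73 = 2.785 m²
P = b + 2y = 1.61 + 2×1.73 = 5.070 m
R = A/P = 2.785/5.070 = 0.5494 m
S = (Q·n / (1·A·R^(2/3)))² = (4.53×0.018 / (1×2.785×0.6708))² = 0.001905

0.00190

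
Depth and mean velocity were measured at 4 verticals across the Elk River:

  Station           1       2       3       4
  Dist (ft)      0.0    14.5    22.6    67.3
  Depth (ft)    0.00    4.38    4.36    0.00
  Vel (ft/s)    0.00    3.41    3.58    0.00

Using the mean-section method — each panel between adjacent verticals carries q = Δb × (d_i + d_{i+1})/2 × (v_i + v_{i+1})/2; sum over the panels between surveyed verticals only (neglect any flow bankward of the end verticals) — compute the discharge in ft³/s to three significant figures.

352 ft³/s

Panel 1-2: Δb = 14.5 ft, d̄ = (0.00+4.38)/2 = 2.19, v̄ = (0.00+3.41)/2 = 1.705 → q = 14.5×2.19×1.705 = 54.14 ft³/s
Panel 2-3: Δb = 8.1 ft, d̄ = (4.38+4.36)/2 = 4.37, v̄ = (3.41+3.58)/2 = 3.495 → q = 8.1×4.37×3.495 = 123.7 ft³/s
Panel 3-4: Δb = 44.7 ft, d̄ = (4.36+0.00)/2 = 2.18, v̄ = (3.58+0.00)/2 = 1.79 → q = 44.7×2.18×1.79 = 174.4 ft³/s
Q = Σ q = 352.3 ft³/s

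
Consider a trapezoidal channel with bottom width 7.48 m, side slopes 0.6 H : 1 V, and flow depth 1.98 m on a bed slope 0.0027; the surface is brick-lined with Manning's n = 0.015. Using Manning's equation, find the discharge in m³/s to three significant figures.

A = (b + z·y)·y = (7.48 + 0.6×1.98)×1.98 = 17.16 m²
P = b + 2y√(1+z²) = 7.48 + 2×1.98×√(1+0.6²) = 12.10 m
R = A/P = 17.16/12.10 = 1.419 m
Q = (1/n)·A·R^(2/3)·S^(1/2) = (1/0.015) × 17.16 × 1.419^(2/3) × 0.0027^(1/2) = 75.06 m³/s

75.1 m³/s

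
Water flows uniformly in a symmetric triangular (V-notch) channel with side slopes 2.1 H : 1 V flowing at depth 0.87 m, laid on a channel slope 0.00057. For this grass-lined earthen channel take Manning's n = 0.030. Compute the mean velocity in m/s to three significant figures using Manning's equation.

0.427 m/s

A = z·y² = 2.1×0.87² = 1.589 m²
P = 2y√(1+z²) = 2×0.87×√(1+2.1²) = 4.047 m
R = A/P = 1.589/4.047 = 0.3927 m
Q = (1/n)·A·R^(2/3)·S^(1/2) = (1/0.030) × 1.589 × 0.3927^(2/3) × 0.00057^(1/2) = 0.6784 m³/s
V = Q/A = 0.6784/1.589 = 0.4268 m/s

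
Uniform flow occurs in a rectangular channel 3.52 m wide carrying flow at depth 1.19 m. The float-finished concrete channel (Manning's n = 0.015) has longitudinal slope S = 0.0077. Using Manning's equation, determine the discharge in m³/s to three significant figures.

19.5 m³/s

A = b·y = 3.52 × 1.19 = 4.189 m²
P = b + 2y = 3.52 + 2×1.19 = 5.900 m
R = A/P = 4.189/5.900 = 0.7100 m
Q = (1/n)·A·R^(2/3)·S^(1/2) = (1/0.015) × 4.189 × 0.7100^(2/3) × 0.0077^(1/2) = 19.50 m³/s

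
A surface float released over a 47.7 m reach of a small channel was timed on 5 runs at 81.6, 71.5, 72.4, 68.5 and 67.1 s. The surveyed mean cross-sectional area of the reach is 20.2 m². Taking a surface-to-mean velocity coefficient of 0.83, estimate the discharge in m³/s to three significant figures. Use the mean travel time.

11.1 m³/s

t̄ = (81.6 + 71.5 + 72.4 + 68.5 + 67.1) / 5 = 72.22 s
v_surface = L / t̄ = 47.7 / 72.22 = 0.6605 m/s
v_mean = 0.83 × 0.6605 = 0.5482 m/s
Q = A × v_mean = 20.2 × 0.5482 = 11.07 m³/s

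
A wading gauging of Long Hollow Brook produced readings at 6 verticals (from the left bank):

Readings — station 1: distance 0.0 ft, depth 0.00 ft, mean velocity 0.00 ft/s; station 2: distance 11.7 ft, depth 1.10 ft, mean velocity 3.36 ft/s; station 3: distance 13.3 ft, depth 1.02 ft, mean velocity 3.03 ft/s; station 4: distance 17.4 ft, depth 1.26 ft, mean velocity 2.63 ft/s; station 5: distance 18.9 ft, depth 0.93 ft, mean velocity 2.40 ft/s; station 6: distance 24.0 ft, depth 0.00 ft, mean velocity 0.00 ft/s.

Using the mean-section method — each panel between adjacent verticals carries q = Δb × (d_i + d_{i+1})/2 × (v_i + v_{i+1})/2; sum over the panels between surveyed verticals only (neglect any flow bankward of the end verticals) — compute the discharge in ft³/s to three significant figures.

Panel 1-2: Δb = 11.7 ft, d̄ = (0.00+1.10)/2 = 0.55, v̄ = (0.00+3.36)/2 = 1.68 → q = 11.7×0.55×1.68 = 10.81 ft³/s
Panel 2-3: Δb = 1.6 ft, d̄ = (1.10+1.02)/2 = 1.06, v̄ = (3.36+3.03)/2 = 3.195 → q = 1.6×1.06×3.195 = 5.419 ft³/s
Panel 3-4: Δb = 4.1 ft, d̄ = (1.02+1.26)/2 = 1.14, v̄ = (3.03+2.63)/2 = 2.83 → q = 4.1×1.14×2.83 = 13.23 ft³/s
Panel 4-5: Δb = 1.5 ft, d̄ = (1.26+0.93)/2 = 1.095, v̄ = (2.63+2.40)/2 = 2.515 → q = 1.5×1.095×2.515 = 4.131 ft³/s
Panel 5-6: Δb = 5.1 ft, d̄ = (0.93+0.00)/2 = 0.465, v̄ = (2.40+0.00)/2 = 1.2 → q = 5.1×0.465×1.2 = 2.846 ft³/s
Q = Σ q = 36.43 ft³/s

36.4 ft³/s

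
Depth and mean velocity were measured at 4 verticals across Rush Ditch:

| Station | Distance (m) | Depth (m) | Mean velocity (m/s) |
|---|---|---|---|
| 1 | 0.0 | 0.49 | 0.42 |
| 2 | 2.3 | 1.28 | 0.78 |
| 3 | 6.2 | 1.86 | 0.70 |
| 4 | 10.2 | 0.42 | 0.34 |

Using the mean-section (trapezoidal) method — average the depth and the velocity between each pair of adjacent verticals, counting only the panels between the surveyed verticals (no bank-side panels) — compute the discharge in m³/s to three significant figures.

8.12 m³/s

Panel 1-2: Δb = 2.3 m, d̄ = (0.49+1.28)/2 = 0.885, v̄ = (0.42+0.78)/2 = 0.6 → q = 2.3×0.885×0.6 = 1.221 m³/s
Panel 2-3: Δb = 3.9 m, d̄ = (1.28+1.86)/2 = 1.57, v̄ = (0.78+0.70)/2 = 0.74 → q = 3.9×1.57×0.74 = 4.531 m³/s
Panel 3-4: Δb = 4 m, d̄ = (1.86+0.42)/2 = 1.14, v̄ = (0.70+0.34)/2 = 0.52 → q = 4×1.14×0.52 = 2.371 m³/s
Q = Σ q = 8.124 m³/s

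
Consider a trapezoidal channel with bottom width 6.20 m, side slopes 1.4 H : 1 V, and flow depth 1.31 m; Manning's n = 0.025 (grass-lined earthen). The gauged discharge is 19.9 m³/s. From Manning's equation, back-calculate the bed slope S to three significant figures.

A = (b + z·y)·y = (6.20 + 1.4×1.31)×1.31 = 10.52 m²
P = b + 2y√(1+z²) = 6.20 + 2×1.31×√(1+1.4²) = 10.71 m
R = A/P = 10.52/10.71 = 0.9829 m
S = (Q·n / (1·A·R^(2/3)))² = (19.9×0.025 / (1×10.52×0.9886))² = 0.002286

0.00229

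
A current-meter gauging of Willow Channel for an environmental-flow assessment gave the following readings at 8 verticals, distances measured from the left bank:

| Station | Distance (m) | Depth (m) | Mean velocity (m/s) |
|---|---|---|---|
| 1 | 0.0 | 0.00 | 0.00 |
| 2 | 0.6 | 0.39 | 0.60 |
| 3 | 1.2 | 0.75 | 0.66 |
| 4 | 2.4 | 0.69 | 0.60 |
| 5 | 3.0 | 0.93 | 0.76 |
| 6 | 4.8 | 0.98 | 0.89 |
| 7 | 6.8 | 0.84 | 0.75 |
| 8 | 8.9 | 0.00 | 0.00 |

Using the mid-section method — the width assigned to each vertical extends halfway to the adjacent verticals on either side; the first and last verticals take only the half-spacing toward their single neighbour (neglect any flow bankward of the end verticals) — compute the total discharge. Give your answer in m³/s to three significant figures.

w_2 = (1.2 − 0.0)/2 = 0.6 m; q_2 = 0.60 × 0.39 × 0.6 = 0.1404 m³/s
w_3 = (2.4 − 0.6)/2 = 0.9 m; q_3 = 0.66 × 0.75 × 0.9 = 0.4455 m³/s
w_4 = (3.0 − 1.2)/2 = 0.9 m; q_4 = 0.60 × 0.69 × 0.9 = 0.3726 m³/s
w_5 = (4.8 − 2.4)/2 = 1.2 m; q_5 = 0.76 × 0.93 × 1.2 = 0.8482 m³/s
w_6 = (6.8 − 3.0)/2 = 1.9 m; q_6 = 0.89 × 0.98 × 1.9 = 1.657 m³/s
w_7 = (8.9 − 4.8)/2 = 2.05 m; q_7 = 0.75 × 0.84 × 2.05 = 1.292 m³/s
Stations 1, 8 contribute zero (depth or velocity is 0).
Q = Σ qᵢ = 4.755 m³/s

4.76 m³/s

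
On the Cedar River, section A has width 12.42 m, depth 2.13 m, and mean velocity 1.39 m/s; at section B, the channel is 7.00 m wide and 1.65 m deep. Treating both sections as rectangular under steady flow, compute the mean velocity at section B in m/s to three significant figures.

Q = A₁V₁ = (12.42×2.13) × 1.39 = 36.77 m³/s
A₂ = 7.00 × 1.65 = 11.55 m²
V₂ = Q/A₂ = 36.77/11.55 = 3.184 m/s

3.18 m/s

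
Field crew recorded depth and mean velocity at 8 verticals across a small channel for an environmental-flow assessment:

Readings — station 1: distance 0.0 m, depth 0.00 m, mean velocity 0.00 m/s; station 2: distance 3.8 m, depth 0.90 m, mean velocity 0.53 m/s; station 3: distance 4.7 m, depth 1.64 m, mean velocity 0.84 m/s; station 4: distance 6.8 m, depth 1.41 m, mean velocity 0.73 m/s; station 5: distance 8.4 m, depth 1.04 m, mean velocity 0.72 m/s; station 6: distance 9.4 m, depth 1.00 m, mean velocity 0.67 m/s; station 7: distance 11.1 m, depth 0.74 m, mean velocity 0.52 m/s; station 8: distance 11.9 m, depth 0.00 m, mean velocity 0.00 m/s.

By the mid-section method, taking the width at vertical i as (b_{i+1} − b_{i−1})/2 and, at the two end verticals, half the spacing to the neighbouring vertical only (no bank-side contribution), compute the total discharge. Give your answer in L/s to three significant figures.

w_2 = (4.7 − 0.0)/2 = 2.35 m; q_2 = 0.53 × 0.90 × 2.35 = 1.121 m³/s
w_3 = (6.8 − 3.8)/2 = 1.5 m; q_3 = 0.84 × 1.64 × 1.5 = 2.066 m³/s
w_4 = (8.4 − 4.7)/2 = 1.85 m; q_4 = 0.73 × 1.41 × 1.85 = 1.904 m³/s
w_5 = (9.4 − 6.8)/2 = 1.3 m; q_5 = 0.72 × 1.04 × 1.3 = 0.9734 m³/s
w_6 = (11.1 − 8.4)/2 = 1.35 m; q_6 = 0.67 × 1.00 × 1.35 = 0.9045 m³/s
w_7 = (11.9 − 9.4)/2 = 1.25 m; q_7 = 0.52 × 0.74 × 1.25 = 0.4810 m³/s
Stations 1, 8 contribute zero (depth or velocity is 0).
Q = Σ qᵢ = 7.450 m³/s
= 7.450 × 1000 = 7450 L/s

7450 L/s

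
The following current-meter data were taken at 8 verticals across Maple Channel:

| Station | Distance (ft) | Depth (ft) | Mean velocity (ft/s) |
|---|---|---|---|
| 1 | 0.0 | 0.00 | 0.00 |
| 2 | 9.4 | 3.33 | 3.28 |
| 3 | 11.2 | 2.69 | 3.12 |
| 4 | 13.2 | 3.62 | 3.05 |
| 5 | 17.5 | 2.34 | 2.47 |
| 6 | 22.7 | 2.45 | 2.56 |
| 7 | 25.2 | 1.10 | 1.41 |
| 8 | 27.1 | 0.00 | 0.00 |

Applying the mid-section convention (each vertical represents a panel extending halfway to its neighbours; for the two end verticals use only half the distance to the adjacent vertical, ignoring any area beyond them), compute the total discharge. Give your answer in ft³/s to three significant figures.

w_2 = (11.2 − 0.0)/2 = 5.6 ft; q_2 = 3.28 × 3.33 × 5.6 = 61.17 ft³/s
w_3 = (13.2 − 9.4)/2 = 1.9 ft; q_3 = 3.12 × 2.69 × 1.9 = 15.95 ft³/s
w_4 = (17.5 − 11.2)/2 = 3.15 ft; q_4 = 3.05 × 3.62 × 3.15 = 34.78 ft³/s
w_5 = (22.7 − 13.2)/2 = 4.75 ft; q_5 = 2.47 × 2.34 × 4.75 = 27.45 ft³/s
w_6 = (25.2 − 17.5)/2 = 3.85 ft; q_6 = 2.56 × 2.45 × 3.85 = 24.15 ft³/s
w_7 = (27.1 − 22.7)/2 = 2.2 ft; q_7 = 1.41 × 1.10 × 2.2 = 3.412 ft³/s
Stations 1, 8 contribute zero (depth or velocity is 0).
Q = Σ qᵢ = 166.9 ft³/s

167 ft³/s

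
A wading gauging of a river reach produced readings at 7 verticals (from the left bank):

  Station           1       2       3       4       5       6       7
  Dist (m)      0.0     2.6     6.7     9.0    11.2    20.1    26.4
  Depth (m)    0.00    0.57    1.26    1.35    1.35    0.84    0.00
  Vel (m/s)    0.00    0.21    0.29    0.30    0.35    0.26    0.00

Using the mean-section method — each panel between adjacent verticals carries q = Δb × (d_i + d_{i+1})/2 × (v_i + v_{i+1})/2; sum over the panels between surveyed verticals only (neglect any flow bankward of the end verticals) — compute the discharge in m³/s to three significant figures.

Panel 1-2: Δb = 2.6 m, d̄ = (0.00+0.57)/2 = 0.285, v̄ = (0.00+0.21)/2 = 0.105 → q = 2.6×0.285×0.105 = 0.07781 m³/s
Panel 2-3: Δb = 4.1 m, d̄ = (0.57+1.26)/2 = 0.915, v̄ = (0.21+0.29)/2 = 0.25 → q = 4.1×0.915×0.25 = 0.9379 m³/s
Panel 3-4: Δb = 2.3 m, d̄ = (1.26+1.35)/2 = 1.305, v̄ = (0.29+0.30)/2 = 0.295 → q = 2.3×1.305×0.295 = 0.8854 m³/s
Panel 4-5: Δb = 2.2 m, d̄ = (1.35+1.35)/2 = 1.35, v̄ = (0.30+0.35)/2 = 0.325 → q = 2.2×1.35×0.325 = 0.9653 m³/s
Panel 5-6: Δb = 8.9 m, d̄ = (1.35+0.84)/2 = 1.095, v̄ = (0.35+0.26)/2 = 0.305 → q = 8.9×1.095×0.305 = 2.972 m³/s
Panel 6-7: Δb = 6.3 m, d̄ = (0.84+0.00)/2 = 0.42, v̄ = (0.26+0.00)/2 = 0.13 → q = 6.3×0.42×0.13 = 0.3440 m³/s
Q = Σ q = 6.183 m³/s

6.18 m³/s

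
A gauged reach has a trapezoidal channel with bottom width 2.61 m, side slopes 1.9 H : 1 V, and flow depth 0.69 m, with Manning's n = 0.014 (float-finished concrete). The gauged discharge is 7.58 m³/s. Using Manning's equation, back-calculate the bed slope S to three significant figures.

A = (b + z·y)·y = (2.61 + 1.9×0.69)×0.69 = 2.705 m²
P = b + 2y√(1+z²) = 2.61 + 2×0.69×√(1+1.9²) = 5.573 m
R = A/P = 2.705/5.573 = 0.4855 m
S = (Q·n / (1·A·R^(2/3)))² = (7.58×0.014 / (1×2.705×0.6177))² = 0.004032

0.00403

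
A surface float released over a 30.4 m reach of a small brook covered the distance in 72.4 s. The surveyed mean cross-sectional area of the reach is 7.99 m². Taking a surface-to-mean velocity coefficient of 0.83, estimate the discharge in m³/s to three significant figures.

v_surface = L / t̄ = 30.4 / 72.4 = 0.4199 m/s
v_mean = 0.83 × 0.4199 = 0.3485 m/s
Q = A × v_mean = 7.99 × 0.3485 = 2.785 m³/s

2.78 m³/s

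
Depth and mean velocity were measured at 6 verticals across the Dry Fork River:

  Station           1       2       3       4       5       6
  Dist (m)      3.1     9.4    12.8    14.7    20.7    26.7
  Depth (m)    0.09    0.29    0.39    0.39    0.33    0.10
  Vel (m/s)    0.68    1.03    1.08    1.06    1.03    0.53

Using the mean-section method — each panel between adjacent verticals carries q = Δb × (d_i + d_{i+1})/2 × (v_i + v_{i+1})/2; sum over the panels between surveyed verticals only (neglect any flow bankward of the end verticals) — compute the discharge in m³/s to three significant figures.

6.30 m³/s

Panel 1-2: Δb = 6.3 m, d̄ = (0.09+0.29)/2 = 0.19, v̄ = (0.68+1.03)/2 = 0.855 → q = 6.3×0.19×0.855 = 1.023 m³/s
Panel 2-3: Δb = 3.4 m, d̄ = (0.29+0.39)/2 = 0.34, v̄ = (1.03+1.08)/2 = 1.055 → q = 3.4×0.34×1.055 = 1.220 m³/s
Panel 3-4: Δb = 1.9 m, d̄ = (0.39+0.39)/2 = 0.39, v̄ = (1.08+1.06)/2 = 1.07 → q = 1.9×0.39×1.07 = 0.7929 m³/s
Panel 4-5: Δb = 6 m, d̄ = (0.39+0.33)/2 = 0.36, v̄ = (1.06+1.03)/2 = 1.045 → q = 6×0.36×1.045 = 2.257 m³/s
Panel 5-6: Δb = 6 m, d̄ = (0.33+0.10)/2 = 0.215, v̄ = (1.03+0.53)/2 = 0.78 → q = 6×0.215×0.78 = 1.006 m³/s
Q = Σ q = 6.299 m³/s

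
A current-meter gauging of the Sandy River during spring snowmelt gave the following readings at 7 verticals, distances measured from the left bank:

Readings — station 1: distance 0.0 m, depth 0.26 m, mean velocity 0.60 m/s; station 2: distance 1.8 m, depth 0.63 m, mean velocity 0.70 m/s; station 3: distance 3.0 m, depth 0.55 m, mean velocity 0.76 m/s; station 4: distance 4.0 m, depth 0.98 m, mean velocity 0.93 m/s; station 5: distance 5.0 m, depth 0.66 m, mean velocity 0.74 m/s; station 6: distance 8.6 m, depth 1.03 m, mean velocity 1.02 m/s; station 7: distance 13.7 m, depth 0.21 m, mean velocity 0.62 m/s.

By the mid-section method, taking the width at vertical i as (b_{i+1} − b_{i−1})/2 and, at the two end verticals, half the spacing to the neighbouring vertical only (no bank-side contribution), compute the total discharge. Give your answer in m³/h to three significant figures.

w_1 = (1.8 − 0.0)/2 = 0.9 m; q_1 = 0.60 × 0.26 × 0.9 = 0.1404 m³/s
w_2 = (3.0 − 0.0)/2 = 1.5 m; q_2 = 0.70 × 0.63 × 1.5 = 0.6615 m³/s
w_3 = (4.0 − 1.8)/2 = 1.1 m; q_3 = 0.76 × 0.55 × 1.1 = 0.4598 m³/s
w_4 = (5.0 − 3.0)/2 = 1 m; q_4 = 0.93 × 0.98 × 1 = 0.9114 m³/s
w_5 = (8.6 − 4.0)/2 = 2.3 m; q_5 = 0.74 × 0.66 × 2.3 = 1.123 m³/s
w_6 = (13.7 − 5.0)/2 = 4.35 m; q_6 = 1.02 × 1.03 × 4.35 = 4.570 m³/s
w_7 = (13.7 − 8.6)/2 = 2.55 m; q_7 = 0.62 × 0.21 × 2.55 = 0.3320 m³/s
Q = Σ qᵢ = 8.199 m³/s
= 8.199 × 3600 = 29510 m³/h

29500 m³/h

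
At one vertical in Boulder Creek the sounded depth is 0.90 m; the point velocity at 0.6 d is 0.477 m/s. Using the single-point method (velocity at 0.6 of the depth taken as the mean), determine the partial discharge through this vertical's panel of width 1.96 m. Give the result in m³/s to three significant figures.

v̄ = v₀.₆ = 0.477 m/s
q = v̄ × d × w = 0.4770 × 0.90 × 1.96 = 0.8414 m³/s

0.841 m³/s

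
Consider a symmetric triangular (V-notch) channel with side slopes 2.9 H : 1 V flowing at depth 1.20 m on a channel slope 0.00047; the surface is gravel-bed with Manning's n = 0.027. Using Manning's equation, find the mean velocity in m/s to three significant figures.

0.550 m/s

A = z·y² = 2.9×1.20² = 4.176 m²
P = 2y√(1+z²) = 2×1.20×√(1+2.9²) = 7.362 m
R = A/P = 4.176/7.362 = 0.5672 m
Q = (1/n)·A·R^(2/3)·S^(1/2) = (1/0.027) × 4.176 × 0.5672^(2/3) × 0.00047^(1/2) = 2.298 m³/s
V = Q/A = 2.298/4.176 = 0.5502 m/s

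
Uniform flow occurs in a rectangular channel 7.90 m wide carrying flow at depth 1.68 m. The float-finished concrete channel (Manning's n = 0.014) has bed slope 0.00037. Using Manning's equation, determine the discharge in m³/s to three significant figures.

20.3 m³/s

A = b·y = 7.90 × 1.68 = 13.27 m²
P = b + 2y = 7.90 + 2×1.68 = 11.26 m
R = A/P = 13.27/11.26 = 1.179 m
Q = (1/n)·A·R^(2/3)·S^(1/2) = (1/0.014) × 13.27 × 1.179^(2/3) × 0.00037^(1/2) = 20.35 m³/s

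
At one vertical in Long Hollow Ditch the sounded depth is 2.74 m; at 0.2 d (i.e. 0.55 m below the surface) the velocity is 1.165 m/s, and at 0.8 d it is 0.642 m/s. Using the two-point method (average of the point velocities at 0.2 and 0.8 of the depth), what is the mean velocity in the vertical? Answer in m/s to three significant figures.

v̄ = (1.165 + 0.642) / 2 = 0.9035 m/s

0.904 m/s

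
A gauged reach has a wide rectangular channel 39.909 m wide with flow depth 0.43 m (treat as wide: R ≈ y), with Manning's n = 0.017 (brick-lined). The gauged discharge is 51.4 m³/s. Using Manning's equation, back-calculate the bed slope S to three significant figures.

0.00799

A = b·y = 39.909 × 0.43 = 17.16 m²
Wide channel: R ≈ y = 0.43 m
S = (Q·n / (1·A·R^(2/3)))² = (51.4×0.017 / (1×17.16×0.5697))² = 0.007988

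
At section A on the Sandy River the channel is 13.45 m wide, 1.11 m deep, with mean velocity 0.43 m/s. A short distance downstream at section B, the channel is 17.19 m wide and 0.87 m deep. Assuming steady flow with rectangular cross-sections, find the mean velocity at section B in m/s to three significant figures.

Q = A₁V₁ = (13.45×1.11) × 0.43 = 6.420 m³/s
A₂ = 17.19 × 0.87 = 14.96 m²
V₂ = Q/A₂ = 6.420/14.96 = 0.4293 m/s

0.429 m/s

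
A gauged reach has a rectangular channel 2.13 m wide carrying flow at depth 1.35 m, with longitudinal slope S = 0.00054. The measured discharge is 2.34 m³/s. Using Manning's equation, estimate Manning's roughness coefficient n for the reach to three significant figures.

A = b·y = 2.13 × 1.35 = 2.876 m²
P = b + 2y = 2.13 + 2×1.35 = 4.830 m
R = A/P = 2.876/4.830 = 0.5953 m
n = (1/Q)·A·R^(2/3)·S^(1/2) = (1/2.34) × 2.876 × 0.7077 × 0.02324 = 0.02021

0.0202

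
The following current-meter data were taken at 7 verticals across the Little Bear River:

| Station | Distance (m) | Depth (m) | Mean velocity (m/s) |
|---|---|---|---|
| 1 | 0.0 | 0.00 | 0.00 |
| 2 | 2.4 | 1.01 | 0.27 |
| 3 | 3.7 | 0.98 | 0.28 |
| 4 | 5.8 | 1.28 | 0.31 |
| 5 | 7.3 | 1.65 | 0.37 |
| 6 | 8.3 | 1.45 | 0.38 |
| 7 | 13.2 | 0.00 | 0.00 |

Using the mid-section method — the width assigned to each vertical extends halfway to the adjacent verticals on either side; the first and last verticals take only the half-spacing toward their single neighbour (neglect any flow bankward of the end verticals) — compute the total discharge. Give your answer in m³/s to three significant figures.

w_2 = (3.7 − 0.0)/2 = 1.85 m; q_2 = 0.27 × 1.01 × 1.85 = 0.5045 m³/s
w_3 = (5.8 − 2.4)/2 = 1.7 m; q_3 = 0.28 × 0.98 × 1.7 = 0.4665 m³/s
w_4 = (7.3 − 3.7)/2 = 1.8 m; q_4 = 0.31 × 1.28 × 1.8 = 0.7142 m³/s
w_5 = (8.3 − 5.8)/2 = 1.25 m; q_5 = 0.37 × 1.65 × 1.25 = 0.7631 m³/s
w_6 = (13.2 − 7.3)/2 = 2.95 m; q_6 = 0.38 × 1.45 × 2.95 = 1.625 m³/s
Stations 1, 7 contribute zero (depth or velocity is 0).
Q = Σ qᵢ = 4.074 m³/s

4.07 m³/s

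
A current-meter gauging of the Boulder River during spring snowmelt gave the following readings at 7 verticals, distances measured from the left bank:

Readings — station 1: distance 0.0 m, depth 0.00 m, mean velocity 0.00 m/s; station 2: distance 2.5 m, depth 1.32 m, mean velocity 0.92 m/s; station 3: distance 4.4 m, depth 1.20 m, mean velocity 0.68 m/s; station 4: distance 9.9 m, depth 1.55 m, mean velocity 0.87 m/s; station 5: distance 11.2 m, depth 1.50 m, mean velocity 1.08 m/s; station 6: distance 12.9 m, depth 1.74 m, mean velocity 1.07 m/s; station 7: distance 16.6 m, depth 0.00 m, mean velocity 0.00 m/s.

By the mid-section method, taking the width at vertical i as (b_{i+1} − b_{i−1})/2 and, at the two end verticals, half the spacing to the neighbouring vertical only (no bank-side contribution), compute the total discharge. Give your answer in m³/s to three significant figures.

w_2 = (4.4 − 0.0)/2 = 2.2 m; q_2 = 0.92 × 1.32 × 2.2 = 2.672 m³/s
w_3 = (9.9 − 2.5)/2 = 3.7 m; q_3 = 0.68 × 1.20 × 3.7 = 3.019 m³/s
w_4 = (11.2 − 4.4)/2 = 3.4 m; q_4 = 0.87 × 1.55 × 3.4 = 4.585 m³/s
w_5 = (12.9 − 9.9)/2 = 1.5 m; q_5 = 1.08 × 1.50 × 1.5 = 2.430 m³/s
w_6 = (16.6 − 11.2)/2 = 2.7 m; q_6 = 1.07 × 1.74 × 2.7 = 5.027 m³/s
Stations 1, 7 contribute zero (depth or velocity is 0).
Q = Σ qᵢ = 17.73 m³/s

17.7 m³/s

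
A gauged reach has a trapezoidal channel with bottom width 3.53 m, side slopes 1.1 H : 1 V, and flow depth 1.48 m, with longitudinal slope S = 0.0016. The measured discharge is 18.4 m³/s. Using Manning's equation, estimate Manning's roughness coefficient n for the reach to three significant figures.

A = (b + z·y)·y = (3.53 + 1.1×1.48)×1.48 = 7.634 m²
P = b + 2y√(1+z²) = 3.53 + 2×1.48×√(1+1.1²) = 7.930 m
R = A/P = 7.634/7.930 = 0.9626 m
n = (1/Q)·A·R^(2/3)·S^(1/2) = (1/18.4) × 7.634 × 0.9749 × 0.04000 = 0.01618

0.0162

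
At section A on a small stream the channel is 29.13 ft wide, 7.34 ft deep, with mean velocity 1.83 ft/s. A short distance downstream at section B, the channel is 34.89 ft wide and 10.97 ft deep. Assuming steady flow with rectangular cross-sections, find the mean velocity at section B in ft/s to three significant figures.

Q = A₁V₁ = (29.13×7.34) × 1.83 = 391.3 ft³/s
A₂ = 34.89 × 10.97 = 382.7 ft²
V₂ = Q/A₂ = 391.3/382.7 = 1.022 ft/s

1.02 ft/s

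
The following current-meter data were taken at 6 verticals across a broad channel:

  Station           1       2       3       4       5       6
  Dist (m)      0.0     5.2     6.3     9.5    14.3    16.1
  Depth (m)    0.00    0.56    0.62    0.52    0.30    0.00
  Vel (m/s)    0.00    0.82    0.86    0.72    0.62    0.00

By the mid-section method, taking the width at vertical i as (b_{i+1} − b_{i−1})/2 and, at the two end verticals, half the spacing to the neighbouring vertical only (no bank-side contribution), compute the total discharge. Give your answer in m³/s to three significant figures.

4.70 m³/s

w_2 = (6.3 − 0.0)/2 = 3.15 m; q_2 = 0.82 × 0.56 × 3.15 = 1.446 m³/s
w_3 = (9.5 − 5.2)/2 = 2.15 m; q_3 = 0.86 × 0.62 × 2.15 = 1.146 m³/s
w_4 = (14.3 − 6.3)/2 = 4 m; q_4 = 0.72 × 0.52 × 4 = 1.498 m³/s
w_5 = (16.1 − 9.5)/2 = 3.3 m; q_5 = 0.62 × 0.30 × 3.3 = 0.6138 m³/s
Stations 1, 6 contribute zero (depth or velocity is 0).
Q = Σ qᵢ = 4.704 m³/s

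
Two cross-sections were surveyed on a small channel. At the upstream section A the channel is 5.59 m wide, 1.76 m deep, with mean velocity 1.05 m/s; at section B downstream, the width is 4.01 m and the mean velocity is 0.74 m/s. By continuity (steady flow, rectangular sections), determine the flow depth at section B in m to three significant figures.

Q = A₁V₁ = (5.59×1.76) × 1.05 = 10.33 m³/s
d₂ = Q/(b₂ V₂) = 10.33/(4.01×0.74) = 3.481 m

3.48 m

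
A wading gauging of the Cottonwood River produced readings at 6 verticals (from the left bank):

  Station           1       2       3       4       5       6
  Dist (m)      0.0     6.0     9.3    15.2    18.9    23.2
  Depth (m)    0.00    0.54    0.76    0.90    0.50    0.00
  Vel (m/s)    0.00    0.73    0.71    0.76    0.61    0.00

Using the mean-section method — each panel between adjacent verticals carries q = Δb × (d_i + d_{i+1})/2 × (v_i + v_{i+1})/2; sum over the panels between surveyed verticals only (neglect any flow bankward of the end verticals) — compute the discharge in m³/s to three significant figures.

Panel 1-2: Δb = 6 m, d̄ = (0.00+0.54)/2 = 0.27, v̄ = (0.00+0.73)/2 = 0.365 → q = 6×0.27×0.365 = 0.5913 m³/s
Panel 2-3: Δb = 3.3 m, d̄ = (0.54+0.76)/2 = 0.65, v̄ = (0.73+0.71)/2 = 0.72 → q = 3.3×0.65×0.72 = 1.544 m³/s
Panel 3-4: Δb = 5.9 m, d̄ = (0.76+0.90)/2 = 0.83, v̄ = (0.71+0.76)/2 = 0.735 → q = 5.9×0.83×0.735 = 3.599 m³/s
Panel 4-5: Δb = 3.7 m, d̄ = (0.90+0.50)/2 = 0.7, v̄ = (0.76+0.61)/2 = 0.685 → q = 3.7×0.7×0.685 = 1.774 m³/s
Panel 5-6: Δb = 4.3 m, d̄ = (0.50+0.00)/2 = 0.25, v̄ = (0.61+0.00)/2 = 0.305 → q = 4.3×0.25×0.305 = 0.3279 m³/s
Q = Σ q = 7.837 m³/s

7.84 m³/s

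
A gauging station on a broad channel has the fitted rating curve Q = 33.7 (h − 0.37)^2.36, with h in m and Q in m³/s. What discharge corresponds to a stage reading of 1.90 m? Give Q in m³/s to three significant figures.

Q = 33.7 × (1.90 − 0.37)^2.36 = 33.7 × 1.53^2.36 = 91.94 m³/s

91.9 m³/s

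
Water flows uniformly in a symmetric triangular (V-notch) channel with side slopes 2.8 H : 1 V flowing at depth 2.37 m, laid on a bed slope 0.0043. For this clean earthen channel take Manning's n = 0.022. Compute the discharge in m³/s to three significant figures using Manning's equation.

50.4 m³/s

A = z·y² = 2.8×2.37² = 15.73 m²
P = 2y√(1+z²) = 2×2.37×√(1+2.8²) = 14.09 m
R = A/P = 15.73/14.09 = 1.116 m
Q = (1/n)·A·R^(2/3)·S^(1/2) = (1/0.022) × 15.73 × 1.116^(2/3) × 0.0043^(1/2) = 50.44 m³/s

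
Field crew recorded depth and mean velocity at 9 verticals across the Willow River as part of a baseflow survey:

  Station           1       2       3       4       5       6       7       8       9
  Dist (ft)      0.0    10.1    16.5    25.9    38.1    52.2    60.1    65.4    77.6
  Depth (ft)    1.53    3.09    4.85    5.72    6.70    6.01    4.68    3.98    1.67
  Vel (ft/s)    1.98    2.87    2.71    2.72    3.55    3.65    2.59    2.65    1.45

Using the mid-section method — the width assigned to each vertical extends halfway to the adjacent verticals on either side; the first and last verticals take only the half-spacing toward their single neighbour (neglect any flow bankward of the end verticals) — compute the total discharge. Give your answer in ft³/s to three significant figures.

w_1 = (10.1 − 0.0)/2 = 5.05 ft; q_1 = 1.98 × 1.53 × 5.05 = 15.30 ft³/s
w_2 = (16.5 − 0.0)/2 = 8.25 ft; q_2 = 2.87 × 3.09 × 8.25 = 73.16 ft³/s
w_3 = (25.9 − 10.1)/2 = 7.9 ft; q_3 = 2.71 × 4.85 × 7.9 = 103.8 ft³/s
w_4 = (38.1 − 16.5)/2 = 10.8 ft; q_4 = 2.72 × 5.72 × 10.8 = 168.0 ft³/s
w_5 = (52.2 − 25.9)/2 = 13.15 ft; q_5 = 3.55 × 6.70 × 13.15 = 312.8 ft³/s
w_6 = (60.1 − 38.1)/2 = 11 ft; q_6 = 3.65 × 6.01 × 11 = 241.3 ft³/s
w_7 = (65.4 − 52.2)/2 = 6.6 ft; q_7 = 2.59 × 4.68 × 6.6 = 80.00 ft³/s
w_8 = (77.6 − 60.1)/2 = 8.75 ft; q_8 = 2.65 × 3.98 × 8.75 = 92.29 ft³/s
w_9 = (77.6 − 65.4)/2 = 6.1 ft; q_9 = 1.45 × 1.67 × 6.1 = 14.77 ft³/s
Q = Σ qᵢ = 1101 ft³/s

1100 ft³/s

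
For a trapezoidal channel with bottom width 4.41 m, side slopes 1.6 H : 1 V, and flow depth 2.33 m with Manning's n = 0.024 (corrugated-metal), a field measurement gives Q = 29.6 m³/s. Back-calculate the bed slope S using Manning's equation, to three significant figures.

A = (b + z·y)·y = (4.41 + 1.6×2.33)×2.33 = 18.96 m²
P = b + 2y√(1+z²) = 4.41 + 2×2.33×√(1+1.6²) = 13.20 m
R = A/P = 18.96/13.20 = 1.436 m
S = (Q·n / (1·A·R^(2/3)))² = (29.6×0.024 / (1×18.96×1.273))² = 0.0008662

0.000866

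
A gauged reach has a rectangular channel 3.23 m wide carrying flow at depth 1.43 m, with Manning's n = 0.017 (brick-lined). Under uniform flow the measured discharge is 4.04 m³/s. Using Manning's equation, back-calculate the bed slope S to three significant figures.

0.000320

A = b·y = 3.23 × 1.43 = 4.619 m²
P = b + 2y = 3.23 + 2×1.43 = 6.090 m
R = A/P = 4.619/6.090 = 0.7584 m
S = (Q·n / (1·A·R^(2/3)))² = (4.04×0.017 / (1×4.619×0.8317))² = 0.0003197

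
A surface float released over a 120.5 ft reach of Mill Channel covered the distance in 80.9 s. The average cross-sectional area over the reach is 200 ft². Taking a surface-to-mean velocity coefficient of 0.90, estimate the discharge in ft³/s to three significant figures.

v_surface = L / t̄ = 120.5 / 80.9 = 1.489 ft/s
v_mean = 0.90 × 1.489 = 1.341 ft/s
Q = A × v_mean = 200 × 1.341 = 268.1 ft³/s

268 ft³/s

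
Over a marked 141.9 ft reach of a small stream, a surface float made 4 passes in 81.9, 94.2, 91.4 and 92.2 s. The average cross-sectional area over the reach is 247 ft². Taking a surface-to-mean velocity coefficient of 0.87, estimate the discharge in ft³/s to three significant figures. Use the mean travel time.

t̄ = (81.9 + 94.2 + 91.4 + 92.2) / 4 = 89.925 s
v_surface = L / t̄ = 141.9 / 89.925 = 1.578 ft/s
v_mean = 0.87 × 1.578 = 1.373 ft/s
Q = A × v_mean = 247 × 1.373 = 339.1 ft³/s

339 ft³/s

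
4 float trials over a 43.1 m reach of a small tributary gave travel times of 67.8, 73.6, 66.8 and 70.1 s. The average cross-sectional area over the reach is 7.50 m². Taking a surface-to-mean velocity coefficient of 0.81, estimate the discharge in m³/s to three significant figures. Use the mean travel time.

3.76 m³/s

t̄ = (67.8 + 73.6 + 66.8 + 70.1) / 4 = 69.575 s
v_surface = L / t̄ = 43.1 / 69.575 = 0.6195 m/s
v_mean = 0.81 × 0.6195 = 0.5018 m/s
Q = A × v_mean = 7.50 × 0.5018 = 3.763 m³/s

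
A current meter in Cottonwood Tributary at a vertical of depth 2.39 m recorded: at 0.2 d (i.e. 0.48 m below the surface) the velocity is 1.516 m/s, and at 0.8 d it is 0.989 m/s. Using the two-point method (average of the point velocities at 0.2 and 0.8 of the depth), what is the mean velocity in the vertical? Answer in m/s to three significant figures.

v̄ = (1.516 + 0.989) / 2 = 1.253 m/s

1.25 m/s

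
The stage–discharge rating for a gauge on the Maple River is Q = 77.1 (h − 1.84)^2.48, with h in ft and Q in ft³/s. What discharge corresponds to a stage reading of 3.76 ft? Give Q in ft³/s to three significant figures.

389 ft³/s

Q = 77.1 × (3.76 − 1.84)^2.48 = 77.1 × 1.92^2.48 = 388.7 ft³/s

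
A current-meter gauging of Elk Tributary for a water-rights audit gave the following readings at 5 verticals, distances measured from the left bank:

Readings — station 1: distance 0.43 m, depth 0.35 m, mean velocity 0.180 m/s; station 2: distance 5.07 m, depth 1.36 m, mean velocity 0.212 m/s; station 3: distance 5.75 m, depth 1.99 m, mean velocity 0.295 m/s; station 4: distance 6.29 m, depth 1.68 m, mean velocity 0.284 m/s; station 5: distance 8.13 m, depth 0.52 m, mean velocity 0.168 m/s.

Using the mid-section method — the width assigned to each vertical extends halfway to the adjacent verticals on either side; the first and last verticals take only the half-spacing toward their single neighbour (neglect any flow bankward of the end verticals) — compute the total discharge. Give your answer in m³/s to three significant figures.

w_1 = (5.07 − 0.43)/2 = 2.32 m; q_1 = 0.180 × 0.35 × 2.32 = 0.1462 m³/s
w_2 = (5.75 − 0.43)/2 = 2.66 m; q_2 = 0.212 × 1.36 × 2.66 = 0.7669 m³/s
w_3 = (6.29 − 5.07)/2 = 0.61 m; q_3 = 0.295 × 1.99 × 0.61 = 0.3581 m³/s
w_4 = (8.13 − 5.75)/2 = 1.19 m; q_4 = 0.284 × 1.68 × 1.19 = 0.5678 m³/s
w_5 = (8.13 − 6.29)/2 = 0.92 m; q_5 = 0.168 × 0.52 × 0.92 = 0.08037 m³/s
Q = Σ qᵢ = 1.919 m³/s

1.92 m³/s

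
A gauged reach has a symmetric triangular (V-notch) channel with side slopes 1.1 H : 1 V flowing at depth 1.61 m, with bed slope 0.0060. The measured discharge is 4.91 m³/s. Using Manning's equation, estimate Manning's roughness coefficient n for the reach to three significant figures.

A = z·y² = 1.1×1.61² = 2.851 m²
P = 2y√(1+z²) = 2×1.61×√(1+1.1²) = 4.787 m
R = A/P = 2.851/4.787 = 0.5957 m
n = (1/Q)·A·R^(2/3)·S^(1/2) = (1/4.91) × 2.851 × 0.7079 × 0.07746 = 0.03184

0.0318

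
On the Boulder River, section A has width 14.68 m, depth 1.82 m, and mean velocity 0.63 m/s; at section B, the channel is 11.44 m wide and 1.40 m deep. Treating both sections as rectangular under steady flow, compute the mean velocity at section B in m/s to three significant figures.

Q = A₁V₁ = (14.68×1.82) × 0.63 = 16.83 m³/s
A₂ = 11.44 × 1.40 = 16.02 m²
V₂ = Q/A₂ = 16.83/16.02 = 1.051 m/s

1.05 m/s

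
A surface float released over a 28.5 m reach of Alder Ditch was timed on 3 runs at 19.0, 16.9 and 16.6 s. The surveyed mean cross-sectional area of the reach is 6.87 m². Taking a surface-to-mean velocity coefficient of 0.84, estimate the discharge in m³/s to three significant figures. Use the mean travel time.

9.40 m³/s

t̄ = (19.0 + 16.9 + 16.6) / 3 = 17.5 s
v_surface = L / t̄ = 28.5 / 17.5 = 1.629 m/s
v_mean = 0.84 × 1.629 = 1.368 m/s
Q = A × v_mean = 6.87 × 1.368 = 9.398 m³/s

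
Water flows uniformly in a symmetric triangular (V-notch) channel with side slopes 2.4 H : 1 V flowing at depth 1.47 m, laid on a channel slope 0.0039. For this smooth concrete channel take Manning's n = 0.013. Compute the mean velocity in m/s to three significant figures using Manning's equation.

3.71 m/s

A = z·y² = 2.4×1.47² = 5.186 m²
P = 2y√(1+z²) = 2×1.47×√(1+2.4²) = 7.644 m
R = A/P = 5.186/7.644 = 0.6785 m
Q = (1/n)·A·R^(2/3)·S^(1/2) = (1/0.013) × 5.186 × 0.6785^(2/3) × 0.0039^(1/2) = 19.24 m³/s
V = Q/A = 19.24/5.186 = 3.709 m/s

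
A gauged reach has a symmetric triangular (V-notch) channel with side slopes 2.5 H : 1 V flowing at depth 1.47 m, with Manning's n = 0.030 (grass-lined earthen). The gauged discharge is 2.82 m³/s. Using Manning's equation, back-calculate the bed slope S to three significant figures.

A = z·y² = 2.5×1.47² = 5.402 m²
P = 2y√(1+z²) = 2×1.47×√(1+2.5²) = 7.916 m
R = A/P = 5.402/7.916 = 0.6824 m
S = (Q·n / (1·A·R^(2/3)))² = (2.82×0.030 / (1×5.402×0.7751))² = 0.0004082

0.000408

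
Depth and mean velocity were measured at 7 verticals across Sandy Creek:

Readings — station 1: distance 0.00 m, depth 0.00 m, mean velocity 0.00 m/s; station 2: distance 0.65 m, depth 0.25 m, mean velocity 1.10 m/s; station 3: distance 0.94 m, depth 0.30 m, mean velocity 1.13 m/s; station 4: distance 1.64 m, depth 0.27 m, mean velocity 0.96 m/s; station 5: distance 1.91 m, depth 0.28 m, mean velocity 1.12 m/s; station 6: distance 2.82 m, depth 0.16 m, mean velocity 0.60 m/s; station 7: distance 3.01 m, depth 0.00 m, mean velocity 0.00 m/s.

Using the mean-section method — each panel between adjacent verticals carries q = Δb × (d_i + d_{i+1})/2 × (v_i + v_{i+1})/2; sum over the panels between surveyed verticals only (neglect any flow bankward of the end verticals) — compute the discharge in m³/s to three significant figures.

0.596 m³/s

Panel 1-2: Δb = 0.65 m, d̄ = (0.00+0.25)/2 = 0.125, v̄ = (0.00+1.10)/2 = 0.55 → q = 0.65×0.125×0.55 = 0.04469 m³/s
Panel 2-3: Δb = 0.29 m, d̄ = (0.25+0.30)/2 = 0.275, v̄ = (1.10+1.13)/2 = 1.115 → q = 0.29×0.275×1.115 = 0.08892 m³/s
Panel 3-4: Δb = 0.7 m, d̄ = (0.30+0.27)/2 = 0.285, v̄ = (1.13+0.96)/2 = 1.045 → q = 0.7×0.285×1.045 = 0.2085 m³/s
Panel 4-5: Δb = 0.27 m, d̄ = (0.27+0.28)/2 = 0.275, v̄ = (0.96+1.12)/2 = 1.04 → q = 0.27×0.275×1.04 = 0.07722 m³/s
Panel 5-6: Δb = 0.91 m, d̄ = (0.28+0.16)/2 = 0.22, v̄ = (1.12+0.60)/2 = 0.86 → q = 0.91×0.22×0.86 = 0.1722 m³/s
Panel 6-7: Δb = 0.19 m, d̄ = (0.16+0.00)/2 = 0.08, v̄ = (0.60+0.00)/2 = 0.3 → q = 0.19×0.08×0.3 = 0.004560 m³/s
Q = Σ q = 0.5960 m³/s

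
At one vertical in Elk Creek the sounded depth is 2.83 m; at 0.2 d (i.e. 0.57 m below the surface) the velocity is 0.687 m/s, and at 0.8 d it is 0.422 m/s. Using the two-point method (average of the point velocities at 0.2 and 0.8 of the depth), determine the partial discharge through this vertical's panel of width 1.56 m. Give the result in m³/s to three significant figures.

2.45 m³/s

v̄ = (0.687 + 0.422) / 2 = 0.5545 m/s
q = v̄ × d × w = 0.5545 × 2.83 × 1.56 = 2.448 m³/s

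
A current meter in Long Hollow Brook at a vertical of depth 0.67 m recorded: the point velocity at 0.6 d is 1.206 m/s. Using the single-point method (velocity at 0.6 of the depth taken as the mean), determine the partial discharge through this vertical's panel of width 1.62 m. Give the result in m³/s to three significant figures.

v̄ = v₀.₆ = 1.206 m/s
q = v̄ × d × w = 1.206 × 0.67 × 1.62 = 1.309 m³/s

1.31 m³/s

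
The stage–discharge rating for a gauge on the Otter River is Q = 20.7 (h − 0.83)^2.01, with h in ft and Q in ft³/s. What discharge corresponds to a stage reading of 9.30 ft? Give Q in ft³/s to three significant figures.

Q = 20.7 × (9.30 − 0.83)^2.01 = 20.7 × 8.47^2.01 = 1517 ft³/s

1520 ft³/s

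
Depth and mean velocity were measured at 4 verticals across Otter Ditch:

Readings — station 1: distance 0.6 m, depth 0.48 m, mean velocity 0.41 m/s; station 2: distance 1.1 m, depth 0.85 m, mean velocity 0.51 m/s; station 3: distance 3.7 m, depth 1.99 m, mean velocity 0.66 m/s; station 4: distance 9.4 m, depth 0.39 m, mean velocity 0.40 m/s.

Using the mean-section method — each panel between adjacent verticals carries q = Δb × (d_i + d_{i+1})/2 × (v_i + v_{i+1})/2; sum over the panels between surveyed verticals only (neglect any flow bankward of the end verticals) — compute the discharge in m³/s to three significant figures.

Panel 1-2: Δb = 0.5 m, d̄ = (0.48+0.85)/2 = 0.665, v̄ = (0.41+0.51)/2 = 0.46 → q = 0.5×0.665×0.46 = 0.1530 m³/s
Panel 2-3: Δb = 2.6 m, d̄ = (0.85+1.99)/2 = 1.42, v̄ = (0.51+0.66)/2 = 0.585 → q = 2.6×1.42×0.585 = 2.160 m³/s
Panel 3-4: Δb = 5.7 m, d̄ = (1.99+0.39)/2 = 1.19, v̄ = (0.66+0.40)/2 = 0.53 → q = 5.7×1.19×0.53 = 3.595 m³/s
Q = Σ q = 5.908 m³/s

5.91 m³/s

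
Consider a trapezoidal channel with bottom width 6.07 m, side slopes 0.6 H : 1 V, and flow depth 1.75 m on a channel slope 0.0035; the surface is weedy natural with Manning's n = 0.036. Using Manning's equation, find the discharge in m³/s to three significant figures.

A = (b + z·y)·y = (6.07 + 0.6×1.75)×1.75 = 12.46 m²
P = b + 2y√(1+z²) = 6.07 + 2×1.75×√(1+0.6²) = 10.15 m
R = A/P = 12.46/10.15 = 1.227 m
Q = (1/n)·A·R^(2/3)·S^(1/2) = (1/0.036) × 12.46 × 1.227^(2/3) × 0.0035^(1/2) = 23.47 m³/s

23.5 m³/s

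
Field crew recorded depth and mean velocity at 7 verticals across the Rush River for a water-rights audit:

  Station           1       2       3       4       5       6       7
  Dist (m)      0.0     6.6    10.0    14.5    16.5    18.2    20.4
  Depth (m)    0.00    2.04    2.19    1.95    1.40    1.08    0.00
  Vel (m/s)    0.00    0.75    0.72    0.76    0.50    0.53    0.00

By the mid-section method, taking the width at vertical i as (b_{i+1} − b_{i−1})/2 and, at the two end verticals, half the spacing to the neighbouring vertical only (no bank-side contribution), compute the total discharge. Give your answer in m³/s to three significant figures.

21.1 m³/s

w_2 = (10.0 − 0.0)/2 = 5 m; q_2 = 0.75 × 2.04 × 5 = 7.650 m³/s
w_3 = (14.5 − 6.6)/2 = 3.95 m; q_3 = 0.72 × 2.19 × 3.95 = 6.228 m³/s
w_4 = (16.5 − 10.0)/2 = 3.25 m; q_4 = 0.76 × 1.95 × 3.25 = 4.817 m³/s
w_5 = (18.2 − 14.5)/2 = 1.85 m; q_5 = 0.50 × 1.40 × 1.85 = 1.295 m³/s
w_6 = (20.4 − 16.5)/2 = 1.95 m; q_6 = 0.53 × 1.08 × 1.95 = 1.116 m³/s
Stations 1, 7 contribute zero (depth or velocity is 0).
Q = Σ qᵢ = 21.11 m³/s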